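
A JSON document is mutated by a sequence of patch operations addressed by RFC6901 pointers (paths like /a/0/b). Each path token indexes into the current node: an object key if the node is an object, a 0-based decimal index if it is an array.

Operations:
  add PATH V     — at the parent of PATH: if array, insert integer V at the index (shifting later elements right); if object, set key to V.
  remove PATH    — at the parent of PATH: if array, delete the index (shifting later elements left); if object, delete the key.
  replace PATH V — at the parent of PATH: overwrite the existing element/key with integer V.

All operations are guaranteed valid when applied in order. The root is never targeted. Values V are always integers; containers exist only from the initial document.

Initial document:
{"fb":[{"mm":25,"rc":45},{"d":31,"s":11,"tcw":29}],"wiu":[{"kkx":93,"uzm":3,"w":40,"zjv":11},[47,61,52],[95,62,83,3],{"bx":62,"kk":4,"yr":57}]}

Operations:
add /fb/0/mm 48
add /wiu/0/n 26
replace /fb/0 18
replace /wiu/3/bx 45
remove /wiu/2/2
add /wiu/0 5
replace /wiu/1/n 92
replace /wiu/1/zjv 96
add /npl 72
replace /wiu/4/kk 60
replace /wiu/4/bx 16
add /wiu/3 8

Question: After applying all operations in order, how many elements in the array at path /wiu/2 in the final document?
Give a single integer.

Answer: 3

Derivation:
After op 1 (add /fb/0/mm 48): {"fb":[{"mm":48,"rc":45},{"d":31,"s":11,"tcw":29}],"wiu":[{"kkx":93,"uzm":3,"w":40,"zjv":11},[47,61,52],[95,62,83,3],{"bx":62,"kk":4,"yr":57}]}
After op 2 (add /wiu/0/n 26): {"fb":[{"mm":48,"rc":45},{"d":31,"s":11,"tcw":29}],"wiu":[{"kkx":93,"n":26,"uzm":3,"w":40,"zjv":11},[47,61,52],[95,62,83,3],{"bx":62,"kk":4,"yr":57}]}
After op 3 (replace /fb/0 18): {"fb":[18,{"d":31,"s":11,"tcw":29}],"wiu":[{"kkx":93,"n":26,"uzm":3,"w":40,"zjv":11},[47,61,52],[95,62,83,3],{"bx":62,"kk":4,"yr":57}]}
After op 4 (replace /wiu/3/bx 45): {"fb":[18,{"d":31,"s":11,"tcw":29}],"wiu":[{"kkx":93,"n":26,"uzm":3,"w":40,"zjv":11},[47,61,52],[95,62,83,3],{"bx":45,"kk":4,"yr":57}]}
After op 5 (remove /wiu/2/2): {"fb":[18,{"d":31,"s":11,"tcw":29}],"wiu":[{"kkx":93,"n":26,"uzm":3,"w":40,"zjv":11},[47,61,52],[95,62,3],{"bx":45,"kk":4,"yr":57}]}
After op 6 (add /wiu/0 5): {"fb":[18,{"d":31,"s":11,"tcw":29}],"wiu":[5,{"kkx":93,"n":26,"uzm":3,"w":40,"zjv":11},[47,61,52],[95,62,3],{"bx":45,"kk":4,"yr":57}]}
After op 7 (replace /wiu/1/n 92): {"fb":[18,{"d":31,"s":11,"tcw":29}],"wiu":[5,{"kkx":93,"n":92,"uzm":3,"w":40,"zjv":11},[47,61,52],[95,62,3],{"bx":45,"kk":4,"yr":57}]}
After op 8 (replace /wiu/1/zjv 96): {"fb":[18,{"d":31,"s":11,"tcw":29}],"wiu":[5,{"kkx":93,"n":92,"uzm":3,"w":40,"zjv":96},[47,61,52],[95,62,3],{"bx":45,"kk":4,"yr":57}]}
After op 9 (add /npl 72): {"fb":[18,{"d":31,"s":11,"tcw":29}],"npl":72,"wiu":[5,{"kkx":93,"n":92,"uzm":3,"w":40,"zjv":96},[47,61,52],[95,62,3],{"bx":45,"kk":4,"yr":57}]}
After op 10 (replace /wiu/4/kk 60): {"fb":[18,{"d":31,"s":11,"tcw":29}],"npl":72,"wiu":[5,{"kkx":93,"n":92,"uzm":3,"w":40,"zjv":96},[47,61,52],[95,62,3],{"bx":45,"kk":60,"yr":57}]}
After op 11 (replace /wiu/4/bx 16): {"fb":[18,{"d":31,"s":11,"tcw":29}],"npl":72,"wiu":[5,{"kkx":93,"n":92,"uzm":3,"w":40,"zjv":96},[47,61,52],[95,62,3],{"bx":16,"kk":60,"yr":57}]}
After op 12 (add /wiu/3 8): {"fb":[18,{"d":31,"s":11,"tcw":29}],"npl":72,"wiu":[5,{"kkx":93,"n":92,"uzm":3,"w":40,"zjv":96},[47,61,52],8,[95,62,3],{"bx":16,"kk":60,"yr":57}]}
Size at path /wiu/2: 3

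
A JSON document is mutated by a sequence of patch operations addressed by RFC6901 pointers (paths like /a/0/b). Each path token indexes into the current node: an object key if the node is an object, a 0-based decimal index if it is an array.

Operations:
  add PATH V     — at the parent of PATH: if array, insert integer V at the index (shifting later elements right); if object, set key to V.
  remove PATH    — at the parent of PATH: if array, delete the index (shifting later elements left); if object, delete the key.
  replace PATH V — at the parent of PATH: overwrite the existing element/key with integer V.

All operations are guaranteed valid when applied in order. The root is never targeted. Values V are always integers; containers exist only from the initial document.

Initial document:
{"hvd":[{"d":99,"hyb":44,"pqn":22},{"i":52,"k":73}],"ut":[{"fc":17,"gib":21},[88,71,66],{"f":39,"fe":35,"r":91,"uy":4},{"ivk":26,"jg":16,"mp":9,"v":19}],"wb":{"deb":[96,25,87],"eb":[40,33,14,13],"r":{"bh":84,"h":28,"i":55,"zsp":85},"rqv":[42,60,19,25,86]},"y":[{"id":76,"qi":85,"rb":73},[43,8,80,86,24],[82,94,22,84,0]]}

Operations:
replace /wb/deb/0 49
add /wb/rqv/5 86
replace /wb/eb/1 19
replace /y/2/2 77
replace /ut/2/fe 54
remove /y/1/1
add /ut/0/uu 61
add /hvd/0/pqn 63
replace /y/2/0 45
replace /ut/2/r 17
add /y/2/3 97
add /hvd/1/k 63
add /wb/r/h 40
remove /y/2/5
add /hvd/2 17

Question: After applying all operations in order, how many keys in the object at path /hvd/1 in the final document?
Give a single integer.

Answer: 2

Derivation:
After op 1 (replace /wb/deb/0 49): {"hvd":[{"d":99,"hyb":44,"pqn":22},{"i":52,"k":73}],"ut":[{"fc":17,"gib":21},[88,71,66],{"f":39,"fe":35,"r":91,"uy":4},{"ivk":26,"jg":16,"mp":9,"v":19}],"wb":{"deb":[49,25,87],"eb":[40,33,14,13],"r":{"bh":84,"h":28,"i":55,"zsp":85},"rqv":[42,60,19,25,86]},"y":[{"id":76,"qi":85,"rb":73},[43,8,80,86,24],[82,94,22,84,0]]}
After op 2 (add /wb/rqv/5 86): {"hvd":[{"d":99,"hyb":44,"pqn":22},{"i":52,"k":73}],"ut":[{"fc":17,"gib":21},[88,71,66],{"f":39,"fe":35,"r":91,"uy":4},{"ivk":26,"jg":16,"mp":9,"v":19}],"wb":{"deb":[49,25,87],"eb":[40,33,14,13],"r":{"bh":84,"h":28,"i":55,"zsp":85},"rqv":[42,60,19,25,86,86]},"y":[{"id":76,"qi":85,"rb":73},[43,8,80,86,24],[82,94,22,84,0]]}
After op 3 (replace /wb/eb/1 19): {"hvd":[{"d":99,"hyb":44,"pqn":22},{"i":52,"k":73}],"ut":[{"fc":17,"gib":21},[88,71,66],{"f":39,"fe":35,"r":91,"uy":4},{"ivk":26,"jg":16,"mp":9,"v":19}],"wb":{"deb":[49,25,87],"eb":[40,19,14,13],"r":{"bh":84,"h":28,"i":55,"zsp":85},"rqv":[42,60,19,25,86,86]},"y":[{"id":76,"qi":85,"rb":73},[43,8,80,86,24],[82,94,22,84,0]]}
After op 4 (replace /y/2/2 77): {"hvd":[{"d":99,"hyb":44,"pqn":22},{"i":52,"k":73}],"ut":[{"fc":17,"gib":21},[88,71,66],{"f":39,"fe":35,"r":91,"uy":4},{"ivk":26,"jg":16,"mp":9,"v":19}],"wb":{"deb":[49,25,87],"eb":[40,19,14,13],"r":{"bh":84,"h":28,"i":55,"zsp":85},"rqv":[42,60,19,25,86,86]},"y":[{"id":76,"qi":85,"rb":73},[43,8,80,86,24],[82,94,77,84,0]]}
After op 5 (replace /ut/2/fe 54): {"hvd":[{"d":99,"hyb":44,"pqn":22},{"i":52,"k":73}],"ut":[{"fc":17,"gib":21},[88,71,66],{"f":39,"fe":54,"r":91,"uy":4},{"ivk":26,"jg":16,"mp":9,"v":19}],"wb":{"deb":[49,25,87],"eb":[40,19,14,13],"r":{"bh":84,"h":28,"i":55,"zsp":85},"rqv":[42,60,19,25,86,86]},"y":[{"id":76,"qi":85,"rb":73},[43,8,80,86,24],[82,94,77,84,0]]}
After op 6 (remove /y/1/1): {"hvd":[{"d":99,"hyb":44,"pqn":22},{"i":52,"k":73}],"ut":[{"fc":17,"gib":21},[88,71,66],{"f":39,"fe":54,"r":91,"uy":4},{"ivk":26,"jg":16,"mp":9,"v":19}],"wb":{"deb":[49,25,87],"eb":[40,19,14,13],"r":{"bh":84,"h":28,"i":55,"zsp":85},"rqv":[42,60,19,25,86,86]},"y":[{"id":76,"qi":85,"rb":73},[43,80,86,24],[82,94,77,84,0]]}
After op 7 (add /ut/0/uu 61): {"hvd":[{"d":99,"hyb":44,"pqn":22},{"i":52,"k":73}],"ut":[{"fc":17,"gib":21,"uu":61},[88,71,66],{"f":39,"fe":54,"r":91,"uy":4},{"ivk":26,"jg":16,"mp":9,"v":19}],"wb":{"deb":[49,25,87],"eb":[40,19,14,13],"r":{"bh":84,"h":28,"i":55,"zsp":85},"rqv":[42,60,19,25,86,86]},"y":[{"id":76,"qi":85,"rb":73},[43,80,86,24],[82,94,77,84,0]]}
After op 8 (add /hvd/0/pqn 63): {"hvd":[{"d":99,"hyb":44,"pqn":63},{"i":52,"k":73}],"ut":[{"fc":17,"gib":21,"uu":61},[88,71,66],{"f":39,"fe":54,"r":91,"uy":4},{"ivk":26,"jg":16,"mp":9,"v":19}],"wb":{"deb":[49,25,87],"eb":[40,19,14,13],"r":{"bh":84,"h":28,"i":55,"zsp":85},"rqv":[42,60,19,25,86,86]},"y":[{"id":76,"qi":85,"rb":73},[43,80,86,24],[82,94,77,84,0]]}
After op 9 (replace /y/2/0 45): {"hvd":[{"d":99,"hyb":44,"pqn":63},{"i":52,"k":73}],"ut":[{"fc":17,"gib":21,"uu":61},[88,71,66],{"f":39,"fe":54,"r":91,"uy":4},{"ivk":26,"jg":16,"mp":9,"v":19}],"wb":{"deb":[49,25,87],"eb":[40,19,14,13],"r":{"bh":84,"h":28,"i":55,"zsp":85},"rqv":[42,60,19,25,86,86]},"y":[{"id":76,"qi":85,"rb":73},[43,80,86,24],[45,94,77,84,0]]}
After op 10 (replace /ut/2/r 17): {"hvd":[{"d":99,"hyb":44,"pqn":63},{"i":52,"k":73}],"ut":[{"fc":17,"gib":21,"uu":61},[88,71,66],{"f":39,"fe":54,"r":17,"uy":4},{"ivk":26,"jg":16,"mp":9,"v":19}],"wb":{"deb":[49,25,87],"eb":[40,19,14,13],"r":{"bh":84,"h":28,"i":55,"zsp":85},"rqv":[42,60,19,25,86,86]},"y":[{"id":76,"qi":85,"rb":73},[43,80,86,24],[45,94,77,84,0]]}
After op 11 (add /y/2/3 97): {"hvd":[{"d":99,"hyb":44,"pqn":63},{"i":52,"k":73}],"ut":[{"fc":17,"gib":21,"uu":61},[88,71,66],{"f":39,"fe":54,"r":17,"uy":4},{"ivk":26,"jg":16,"mp":9,"v":19}],"wb":{"deb":[49,25,87],"eb":[40,19,14,13],"r":{"bh":84,"h":28,"i":55,"zsp":85},"rqv":[42,60,19,25,86,86]},"y":[{"id":76,"qi":85,"rb":73},[43,80,86,24],[45,94,77,97,84,0]]}
After op 12 (add /hvd/1/k 63): {"hvd":[{"d":99,"hyb":44,"pqn":63},{"i":52,"k":63}],"ut":[{"fc":17,"gib":21,"uu":61},[88,71,66],{"f":39,"fe":54,"r":17,"uy":4},{"ivk":26,"jg":16,"mp":9,"v":19}],"wb":{"deb":[49,25,87],"eb":[40,19,14,13],"r":{"bh":84,"h":28,"i":55,"zsp":85},"rqv":[42,60,19,25,86,86]},"y":[{"id":76,"qi":85,"rb":73},[43,80,86,24],[45,94,77,97,84,0]]}
After op 13 (add /wb/r/h 40): {"hvd":[{"d":99,"hyb":44,"pqn":63},{"i":52,"k":63}],"ut":[{"fc":17,"gib":21,"uu":61},[88,71,66],{"f":39,"fe":54,"r":17,"uy":4},{"ivk":26,"jg":16,"mp":9,"v":19}],"wb":{"deb":[49,25,87],"eb":[40,19,14,13],"r":{"bh":84,"h":40,"i":55,"zsp":85},"rqv":[42,60,19,25,86,86]},"y":[{"id":76,"qi":85,"rb":73},[43,80,86,24],[45,94,77,97,84,0]]}
After op 14 (remove /y/2/5): {"hvd":[{"d":99,"hyb":44,"pqn":63},{"i":52,"k":63}],"ut":[{"fc":17,"gib":21,"uu":61},[88,71,66],{"f":39,"fe":54,"r":17,"uy":4},{"ivk":26,"jg":16,"mp":9,"v":19}],"wb":{"deb":[49,25,87],"eb":[40,19,14,13],"r":{"bh":84,"h":40,"i":55,"zsp":85},"rqv":[42,60,19,25,86,86]},"y":[{"id":76,"qi":85,"rb":73},[43,80,86,24],[45,94,77,97,84]]}
After op 15 (add /hvd/2 17): {"hvd":[{"d":99,"hyb":44,"pqn":63},{"i":52,"k":63},17],"ut":[{"fc":17,"gib":21,"uu":61},[88,71,66],{"f":39,"fe":54,"r":17,"uy":4},{"ivk":26,"jg":16,"mp":9,"v":19}],"wb":{"deb":[49,25,87],"eb":[40,19,14,13],"r":{"bh":84,"h":40,"i":55,"zsp":85},"rqv":[42,60,19,25,86,86]},"y":[{"id":76,"qi":85,"rb":73},[43,80,86,24],[45,94,77,97,84]]}
Size at path /hvd/1: 2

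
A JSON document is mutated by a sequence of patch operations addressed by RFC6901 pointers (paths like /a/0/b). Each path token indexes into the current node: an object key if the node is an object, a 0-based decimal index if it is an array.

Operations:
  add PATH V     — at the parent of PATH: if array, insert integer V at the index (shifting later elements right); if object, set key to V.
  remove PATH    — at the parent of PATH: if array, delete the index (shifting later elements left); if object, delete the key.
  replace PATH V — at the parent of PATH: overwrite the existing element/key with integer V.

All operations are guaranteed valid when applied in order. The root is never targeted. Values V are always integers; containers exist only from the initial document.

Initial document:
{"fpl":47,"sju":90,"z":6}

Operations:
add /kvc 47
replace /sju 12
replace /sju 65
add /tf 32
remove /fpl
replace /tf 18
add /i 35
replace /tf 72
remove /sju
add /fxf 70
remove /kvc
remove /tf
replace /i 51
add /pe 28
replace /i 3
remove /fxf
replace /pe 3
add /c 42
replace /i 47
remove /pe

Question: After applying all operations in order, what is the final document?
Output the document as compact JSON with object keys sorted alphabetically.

After op 1 (add /kvc 47): {"fpl":47,"kvc":47,"sju":90,"z":6}
After op 2 (replace /sju 12): {"fpl":47,"kvc":47,"sju":12,"z":6}
After op 3 (replace /sju 65): {"fpl":47,"kvc":47,"sju":65,"z":6}
After op 4 (add /tf 32): {"fpl":47,"kvc":47,"sju":65,"tf":32,"z":6}
After op 5 (remove /fpl): {"kvc":47,"sju":65,"tf":32,"z":6}
After op 6 (replace /tf 18): {"kvc":47,"sju":65,"tf":18,"z":6}
After op 7 (add /i 35): {"i":35,"kvc":47,"sju":65,"tf":18,"z":6}
After op 8 (replace /tf 72): {"i":35,"kvc":47,"sju":65,"tf":72,"z":6}
After op 9 (remove /sju): {"i":35,"kvc":47,"tf":72,"z":6}
After op 10 (add /fxf 70): {"fxf":70,"i":35,"kvc":47,"tf":72,"z":6}
After op 11 (remove /kvc): {"fxf":70,"i":35,"tf":72,"z":6}
After op 12 (remove /tf): {"fxf":70,"i":35,"z":6}
After op 13 (replace /i 51): {"fxf":70,"i":51,"z":6}
After op 14 (add /pe 28): {"fxf":70,"i":51,"pe":28,"z":6}
After op 15 (replace /i 3): {"fxf":70,"i":3,"pe":28,"z":6}
After op 16 (remove /fxf): {"i":3,"pe":28,"z":6}
After op 17 (replace /pe 3): {"i":3,"pe":3,"z":6}
After op 18 (add /c 42): {"c":42,"i":3,"pe":3,"z":6}
After op 19 (replace /i 47): {"c":42,"i":47,"pe":3,"z":6}
After op 20 (remove /pe): {"c":42,"i":47,"z":6}

Answer: {"c":42,"i":47,"z":6}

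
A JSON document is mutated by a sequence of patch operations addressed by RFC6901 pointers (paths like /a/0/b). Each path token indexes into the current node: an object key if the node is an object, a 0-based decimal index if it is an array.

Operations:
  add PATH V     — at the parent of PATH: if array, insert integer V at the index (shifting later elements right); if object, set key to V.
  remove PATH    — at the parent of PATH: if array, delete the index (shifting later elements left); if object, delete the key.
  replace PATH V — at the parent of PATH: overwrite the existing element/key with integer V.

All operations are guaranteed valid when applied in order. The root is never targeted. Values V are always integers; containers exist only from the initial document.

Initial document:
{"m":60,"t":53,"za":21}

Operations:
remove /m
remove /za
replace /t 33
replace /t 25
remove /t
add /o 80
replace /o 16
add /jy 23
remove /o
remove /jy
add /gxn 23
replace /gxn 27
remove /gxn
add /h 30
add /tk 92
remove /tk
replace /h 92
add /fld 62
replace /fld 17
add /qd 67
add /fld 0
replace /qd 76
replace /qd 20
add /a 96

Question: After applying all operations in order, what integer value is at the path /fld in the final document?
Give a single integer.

After op 1 (remove /m): {"t":53,"za":21}
After op 2 (remove /za): {"t":53}
After op 3 (replace /t 33): {"t":33}
After op 4 (replace /t 25): {"t":25}
After op 5 (remove /t): {}
After op 6 (add /o 80): {"o":80}
After op 7 (replace /o 16): {"o":16}
After op 8 (add /jy 23): {"jy":23,"o":16}
After op 9 (remove /o): {"jy":23}
After op 10 (remove /jy): {}
After op 11 (add /gxn 23): {"gxn":23}
After op 12 (replace /gxn 27): {"gxn":27}
After op 13 (remove /gxn): {}
After op 14 (add /h 30): {"h":30}
After op 15 (add /tk 92): {"h":30,"tk":92}
After op 16 (remove /tk): {"h":30}
After op 17 (replace /h 92): {"h":92}
After op 18 (add /fld 62): {"fld":62,"h":92}
After op 19 (replace /fld 17): {"fld":17,"h":92}
After op 20 (add /qd 67): {"fld":17,"h":92,"qd":67}
After op 21 (add /fld 0): {"fld":0,"h":92,"qd":67}
After op 22 (replace /qd 76): {"fld":0,"h":92,"qd":76}
After op 23 (replace /qd 20): {"fld":0,"h":92,"qd":20}
After op 24 (add /a 96): {"a":96,"fld":0,"h":92,"qd":20}
Value at /fld: 0

Answer: 0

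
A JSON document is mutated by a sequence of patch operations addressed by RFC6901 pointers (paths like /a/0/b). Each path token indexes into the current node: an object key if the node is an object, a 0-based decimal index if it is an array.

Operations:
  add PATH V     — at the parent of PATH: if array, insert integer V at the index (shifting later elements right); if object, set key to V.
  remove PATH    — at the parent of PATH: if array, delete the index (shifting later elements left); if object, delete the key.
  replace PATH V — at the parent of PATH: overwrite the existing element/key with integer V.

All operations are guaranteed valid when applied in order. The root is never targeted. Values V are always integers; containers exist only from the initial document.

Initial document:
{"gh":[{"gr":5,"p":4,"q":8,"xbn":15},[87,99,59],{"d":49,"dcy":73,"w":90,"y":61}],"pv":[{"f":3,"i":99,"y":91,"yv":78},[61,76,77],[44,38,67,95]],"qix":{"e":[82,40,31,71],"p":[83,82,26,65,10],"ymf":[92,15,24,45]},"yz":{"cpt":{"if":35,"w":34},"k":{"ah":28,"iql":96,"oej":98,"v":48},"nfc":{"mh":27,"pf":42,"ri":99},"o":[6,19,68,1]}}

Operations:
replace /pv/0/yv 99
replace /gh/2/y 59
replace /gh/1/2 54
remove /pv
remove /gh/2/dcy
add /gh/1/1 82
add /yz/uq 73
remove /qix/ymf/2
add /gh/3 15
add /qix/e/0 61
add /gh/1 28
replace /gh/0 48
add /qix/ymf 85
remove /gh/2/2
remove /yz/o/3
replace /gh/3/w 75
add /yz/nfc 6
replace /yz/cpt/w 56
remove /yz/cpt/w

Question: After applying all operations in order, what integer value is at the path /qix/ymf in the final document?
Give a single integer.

Answer: 85

Derivation:
After op 1 (replace /pv/0/yv 99): {"gh":[{"gr":5,"p":4,"q":8,"xbn":15},[87,99,59],{"d":49,"dcy":73,"w":90,"y":61}],"pv":[{"f":3,"i":99,"y":91,"yv":99},[61,76,77],[44,38,67,95]],"qix":{"e":[82,40,31,71],"p":[83,82,26,65,10],"ymf":[92,15,24,45]},"yz":{"cpt":{"if":35,"w":34},"k":{"ah":28,"iql":96,"oej":98,"v":48},"nfc":{"mh":27,"pf":42,"ri":99},"o":[6,19,68,1]}}
After op 2 (replace /gh/2/y 59): {"gh":[{"gr":5,"p":4,"q":8,"xbn":15},[87,99,59],{"d":49,"dcy":73,"w":90,"y":59}],"pv":[{"f":3,"i":99,"y":91,"yv":99},[61,76,77],[44,38,67,95]],"qix":{"e":[82,40,31,71],"p":[83,82,26,65,10],"ymf":[92,15,24,45]},"yz":{"cpt":{"if":35,"w":34},"k":{"ah":28,"iql":96,"oej":98,"v":48},"nfc":{"mh":27,"pf":42,"ri":99},"o":[6,19,68,1]}}
After op 3 (replace /gh/1/2 54): {"gh":[{"gr":5,"p":4,"q":8,"xbn":15},[87,99,54],{"d":49,"dcy":73,"w":90,"y":59}],"pv":[{"f":3,"i":99,"y":91,"yv":99},[61,76,77],[44,38,67,95]],"qix":{"e":[82,40,31,71],"p":[83,82,26,65,10],"ymf":[92,15,24,45]},"yz":{"cpt":{"if":35,"w":34},"k":{"ah":28,"iql":96,"oej":98,"v":48},"nfc":{"mh":27,"pf":42,"ri":99},"o":[6,19,68,1]}}
After op 4 (remove /pv): {"gh":[{"gr":5,"p":4,"q":8,"xbn":15},[87,99,54],{"d":49,"dcy":73,"w":90,"y":59}],"qix":{"e":[82,40,31,71],"p":[83,82,26,65,10],"ymf":[92,15,24,45]},"yz":{"cpt":{"if":35,"w":34},"k":{"ah":28,"iql":96,"oej":98,"v":48},"nfc":{"mh":27,"pf":42,"ri":99},"o":[6,19,68,1]}}
After op 5 (remove /gh/2/dcy): {"gh":[{"gr":5,"p":4,"q":8,"xbn":15},[87,99,54],{"d":49,"w":90,"y":59}],"qix":{"e":[82,40,31,71],"p":[83,82,26,65,10],"ymf":[92,15,24,45]},"yz":{"cpt":{"if":35,"w":34},"k":{"ah":28,"iql":96,"oej":98,"v":48},"nfc":{"mh":27,"pf":42,"ri":99},"o":[6,19,68,1]}}
After op 6 (add /gh/1/1 82): {"gh":[{"gr":5,"p":4,"q":8,"xbn":15},[87,82,99,54],{"d":49,"w":90,"y":59}],"qix":{"e":[82,40,31,71],"p":[83,82,26,65,10],"ymf":[92,15,24,45]},"yz":{"cpt":{"if":35,"w":34},"k":{"ah":28,"iql":96,"oej":98,"v":48},"nfc":{"mh":27,"pf":42,"ri":99},"o":[6,19,68,1]}}
After op 7 (add /yz/uq 73): {"gh":[{"gr":5,"p":4,"q":8,"xbn":15},[87,82,99,54],{"d":49,"w":90,"y":59}],"qix":{"e":[82,40,31,71],"p":[83,82,26,65,10],"ymf":[92,15,24,45]},"yz":{"cpt":{"if":35,"w":34},"k":{"ah":28,"iql":96,"oej":98,"v":48},"nfc":{"mh":27,"pf":42,"ri":99},"o":[6,19,68,1],"uq":73}}
After op 8 (remove /qix/ymf/2): {"gh":[{"gr":5,"p":4,"q":8,"xbn":15},[87,82,99,54],{"d":49,"w":90,"y":59}],"qix":{"e":[82,40,31,71],"p":[83,82,26,65,10],"ymf":[92,15,45]},"yz":{"cpt":{"if":35,"w":34},"k":{"ah":28,"iql":96,"oej":98,"v":48},"nfc":{"mh":27,"pf":42,"ri":99},"o":[6,19,68,1],"uq":73}}
After op 9 (add /gh/3 15): {"gh":[{"gr":5,"p":4,"q":8,"xbn":15},[87,82,99,54],{"d":49,"w":90,"y":59},15],"qix":{"e":[82,40,31,71],"p":[83,82,26,65,10],"ymf":[92,15,45]},"yz":{"cpt":{"if":35,"w":34},"k":{"ah":28,"iql":96,"oej":98,"v":48},"nfc":{"mh":27,"pf":42,"ri":99},"o":[6,19,68,1],"uq":73}}
After op 10 (add /qix/e/0 61): {"gh":[{"gr":5,"p":4,"q":8,"xbn":15},[87,82,99,54],{"d":49,"w":90,"y":59},15],"qix":{"e":[61,82,40,31,71],"p":[83,82,26,65,10],"ymf":[92,15,45]},"yz":{"cpt":{"if":35,"w":34},"k":{"ah":28,"iql":96,"oej":98,"v":48},"nfc":{"mh":27,"pf":42,"ri":99},"o":[6,19,68,1],"uq":73}}
After op 11 (add /gh/1 28): {"gh":[{"gr":5,"p":4,"q":8,"xbn":15},28,[87,82,99,54],{"d":49,"w":90,"y":59},15],"qix":{"e":[61,82,40,31,71],"p":[83,82,26,65,10],"ymf":[92,15,45]},"yz":{"cpt":{"if":35,"w":34},"k":{"ah":28,"iql":96,"oej":98,"v":48},"nfc":{"mh":27,"pf":42,"ri":99},"o":[6,19,68,1],"uq":73}}
After op 12 (replace /gh/0 48): {"gh":[48,28,[87,82,99,54],{"d":49,"w":90,"y":59},15],"qix":{"e":[61,82,40,31,71],"p":[83,82,26,65,10],"ymf":[92,15,45]},"yz":{"cpt":{"if":35,"w":34},"k":{"ah":28,"iql":96,"oej":98,"v":48},"nfc":{"mh":27,"pf":42,"ri":99},"o":[6,19,68,1],"uq":73}}
After op 13 (add /qix/ymf 85): {"gh":[48,28,[87,82,99,54],{"d":49,"w":90,"y":59},15],"qix":{"e":[61,82,40,31,71],"p":[83,82,26,65,10],"ymf":85},"yz":{"cpt":{"if":35,"w":34},"k":{"ah":28,"iql":96,"oej":98,"v":48},"nfc":{"mh":27,"pf":42,"ri":99},"o":[6,19,68,1],"uq":73}}
After op 14 (remove /gh/2/2): {"gh":[48,28,[87,82,54],{"d":49,"w":90,"y":59},15],"qix":{"e":[61,82,40,31,71],"p":[83,82,26,65,10],"ymf":85},"yz":{"cpt":{"if":35,"w":34},"k":{"ah":28,"iql":96,"oej":98,"v":48},"nfc":{"mh":27,"pf":42,"ri":99},"o":[6,19,68,1],"uq":73}}
After op 15 (remove /yz/o/3): {"gh":[48,28,[87,82,54],{"d":49,"w":90,"y":59},15],"qix":{"e":[61,82,40,31,71],"p":[83,82,26,65,10],"ymf":85},"yz":{"cpt":{"if":35,"w":34},"k":{"ah":28,"iql":96,"oej":98,"v":48},"nfc":{"mh":27,"pf":42,"ri":99},"o":[6,19,68],"uq":73}}
After op 16 (replace /gh/3/w 75): {"gh":[48,28,[87,82,54],{"d":49,"w":75,"y":59},15],"qix":{"e":[61,82,40,31,71],"p":[83,82,26,65,10],"ymf":85},"yz":{"cpt":{"if":35,"w":34},"k":{"ah":28,"iql":96,"oej":98,"v":48},"nfc":{"mh":27,"pf":42,"ri":99},"o":[6,19,68],"uq":73}}
After op 17 (add /yz/nfc 6): {"gh":[48,28,[87,82,54],{"d":49,"w":75,"y":59},15],"qix":{"e":[61,82,40,31,71],"p":[83,82,26,65,10],"ymf":85},"yz":{"cpt":{"if":35,"w":34},"k":{"ah":28,"iql":96,"oej":98,"v":48},"nfc":6,"o":[6,19,68],"uq":73}}
After op 18 (replace /yz/cpt/w 56): {"gh":[48,28,[87,82,54],{"d":49,"w":75,"y":59},15],"qix":{"e":[61,82,40,31,71],"p":[83,82,26,65,10],"ymf":85},"yz":{"cpt":{"if":35,"w":56},"k":{"ah":28,"iql":96,"oej":98,"v":48},"nfc":6,"o":[6,19,68],"uq":73}}
After op 19 (remove /yz/cpt/w): {"gh":[48,28,[87,82,54],{"d":49,"w":75,"y":59},15],"qix":{"e":[61,82,40,31,71],"p":[83,82,26,65,10],"ymf":85},"yz":{"cpt":{"if":35},"k":{"ah":28,"iql":96,"oej":98,"v":48},"nfc":6,"o":[6,19,68],"uq":73}}
Value at /qix/ymf: 85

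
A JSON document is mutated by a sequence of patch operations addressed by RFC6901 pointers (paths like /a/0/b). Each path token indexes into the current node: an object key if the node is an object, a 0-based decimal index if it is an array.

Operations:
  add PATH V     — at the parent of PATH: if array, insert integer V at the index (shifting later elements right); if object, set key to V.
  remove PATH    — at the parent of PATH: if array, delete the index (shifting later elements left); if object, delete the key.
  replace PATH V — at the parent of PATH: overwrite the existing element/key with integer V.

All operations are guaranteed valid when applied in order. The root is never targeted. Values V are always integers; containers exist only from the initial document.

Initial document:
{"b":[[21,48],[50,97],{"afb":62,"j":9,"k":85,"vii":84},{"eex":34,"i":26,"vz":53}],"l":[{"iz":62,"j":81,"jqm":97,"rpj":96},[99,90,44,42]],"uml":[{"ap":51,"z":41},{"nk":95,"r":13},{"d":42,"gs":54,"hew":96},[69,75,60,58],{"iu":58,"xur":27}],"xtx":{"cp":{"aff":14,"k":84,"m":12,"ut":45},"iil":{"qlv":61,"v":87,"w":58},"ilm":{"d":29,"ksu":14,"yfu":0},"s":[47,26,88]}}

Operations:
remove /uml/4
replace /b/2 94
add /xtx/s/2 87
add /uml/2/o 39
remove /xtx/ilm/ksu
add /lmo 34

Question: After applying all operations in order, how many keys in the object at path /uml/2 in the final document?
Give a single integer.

After op 1 (remove /uml/4): {"b":[[21,48],[50,97],{"afb":62,"j":9,"k":85,"vii":84},{"eex":34,"i":26,"vz":53}],"l":[{"iz":62,"j":81,"jqm":97,"rpj":96},[99,90,44,42]],"uml":[{"ap":51,"z":41},{"nk":95,"r":13},{"d":42,"gs":54,"hew":96},[69,75,60,58]],"xtx":{"cp":{"aff":14,"k":84,"m":12,"ut":45},"iil":{"qlv":61,"v":87,"w":58},"ilm":{"d":29,"ksu":14,"yfu":0},"s":[47,26,88]}}
After op 2 (replace /b/2 94): {"b":[[21,48],[50,97],94,{"eex":34,"i":26,"vz":53}],"l":[{"iz":62,"j":81,"jqm":97,"rpj":96},[99,90,44,42]],"uml":[{"ap":51,"z":41},{"nk":95,"r":13},{"d":42,"gs":54,"hew":96},[69,75,60,58]],"xtx":{"cp":{"aff":14,"k":84,"m":12,"ut":45},"iil":{"qlv":61,"v":87,"w":58},"ilm":{"d":29,"ksu":14,"yfu":0},"s":[47,26,88]}}
After op 3 (add /xtx/s/2 87): {"b":[[21,48],[50,97],94,{"eex":34,"i":26,"vz":53}],"l":[{"iz":62,"j":81,"jqm":97,"rpj":96},[99,90,44,42]],"uml":[{"ap":51,"z":41},{"nk":95,"r":13},{"d":42,"gs":54,"hew":96},[69,75,60,58]],"xtx":{"cp":{"aff":14,"k":84,"m":12,"ut":45},"iil":{"qlv":61,"v":87,"w":58},"ilm":{"d":29,"ksu":14,"yfu":0},"s":[47,26,87,88]}}
After op 4 (add /uml/2/o 39): {"b":[[21,48],[50,97],94,{"eex":34,"i":26,"vz":53}],"l":[{"iz":62,"j":81,"jqm":97,"rpj":96},[99,90,44,42]],"uml":[{"ap":51,"z":41},{"nk":95,"r":13},{"d":42,"gs":54,"hew":96,"o":39},[69,75,60,58]],"xtx":{"cp":{"aff":14,"k":84,"m":12,"ut":45},"iil":{"qlv":61,"v":87,"w":58},"ilm":{"d":29,"ksu":14,"yfu":0},"s":[47,26,87,88]}}
After op 5 (remove /xtx/ilm/ksu): {"b":[[21,48],[50,97],94,{"eex":34,"i":26,"vz":53}],"l":[{"iz":62,"j":81,"jqm":97,"rpj":96},[99,90,44,42]],"uml":[{"ap":51,"z":41},{"nk":95,"r":13},{"d":42,"gs":54,"hew":96,"o":39},[69,75,60,58]],"xtx":{"cp":{"aff":14,"k":84,"m":12,"ut":45},"iil":{"qlv":61,"v":87,"w":58},"ilm":{"d":29,"yfu":0},"s":[47,26,87,88]}}
After op 6 (add /lmo 34): {"b":[[21,48],[50,97],94,{"eex":34,"i":26,"vz":53}],"l":[{"iz":62,"j":81,"jqm":97,"rpj":96},[99,90,44,42]],"lmo":34,"uml":[{"ap":51,"z":41},{"nk":95,"r":13},{"d":42,"gs":54,"hew":96,"o":39},[69,75,60,58]],"xtx":{"cp":{"aff":14,"k":84,"m":12,"ut":45},"iil":{"qlv":61,"v":87,"w":58},"ilm":{"d":29,"yfu":0},"s":[47,26,87,88]}}
Size at path /uml/2: 4

Answer: 4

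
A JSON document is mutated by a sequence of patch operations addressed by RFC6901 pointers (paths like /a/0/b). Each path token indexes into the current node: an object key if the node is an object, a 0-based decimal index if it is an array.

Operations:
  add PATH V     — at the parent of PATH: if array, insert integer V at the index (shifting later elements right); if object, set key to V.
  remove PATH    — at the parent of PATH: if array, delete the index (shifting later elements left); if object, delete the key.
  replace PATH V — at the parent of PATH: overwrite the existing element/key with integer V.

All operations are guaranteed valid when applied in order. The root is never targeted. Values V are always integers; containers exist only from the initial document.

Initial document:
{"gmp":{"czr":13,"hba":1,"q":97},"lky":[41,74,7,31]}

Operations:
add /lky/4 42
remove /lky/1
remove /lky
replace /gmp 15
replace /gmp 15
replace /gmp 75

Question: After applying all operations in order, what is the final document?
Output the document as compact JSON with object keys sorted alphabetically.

Answer: {"gmp":75}

Derivation:
After op 1 (add /lky/4 42): {"gmp":{"czr":13,"hba":1,"q":97},"lky":[41,74,7,31,42]}
After op 2 (remove /lky/1): {"gmp":{"czr":13,"hba":1,"q":97},"lky":[41,7,31,42]}
After op 3 (remove /lky): {"gmp":{"czr":13,"hba":1,"q":97}}
After op 4 (replace /gmp 15): {"gmp":15}
After op 5 (replace /gmp 15): {"gmp":15}
After op 6 (replace /gmp 75): {"gmp":75}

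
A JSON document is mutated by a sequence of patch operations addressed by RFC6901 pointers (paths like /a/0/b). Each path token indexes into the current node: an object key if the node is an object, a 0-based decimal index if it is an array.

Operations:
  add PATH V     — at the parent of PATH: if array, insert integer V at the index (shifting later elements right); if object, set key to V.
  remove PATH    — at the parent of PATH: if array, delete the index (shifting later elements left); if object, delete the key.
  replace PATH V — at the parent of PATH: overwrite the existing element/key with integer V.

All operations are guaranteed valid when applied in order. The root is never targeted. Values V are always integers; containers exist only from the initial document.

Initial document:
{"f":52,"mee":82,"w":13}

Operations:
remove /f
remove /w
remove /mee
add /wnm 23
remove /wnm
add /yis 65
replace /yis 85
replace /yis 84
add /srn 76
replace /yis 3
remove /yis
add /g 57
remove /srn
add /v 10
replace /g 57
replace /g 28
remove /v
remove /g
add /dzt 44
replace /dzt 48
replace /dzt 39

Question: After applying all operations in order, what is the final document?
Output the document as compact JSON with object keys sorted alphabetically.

After op 1 (remove /f): {"mee":82,"w":13}
After op 2 (remove /w): {"mee":82}
After op 3 (remove /mee): {}
After op 4 (add /wnm 23): {"wnm":23}
After op 5 (remove /wnm): {}
After op 6 (add /yis 65): {"yis":65}
After op 7 (replace /yis 85): {"yis":85}
After op 8 (replace /yis 84): {"yis":84}
After op 9 (add /srn 76): {"srn":76,"yis":84}
After op 10 (replace /yis 3): {"srn":76,"yis":3}
After op 11 (remove /yis): {"srn":76}
After op 12 (add /g 57): {"g":57,"srn":76}
After op 13 (remove /srn): {"g":57}
After op 14 (add /v 10): {"g":57,"v":10}
After op 15 (replace /g 57): {"g":57,"v":10}
After op 16 (replace /g 28): {"g":28,"v":10}
After op 17 (remove /v): {"g":28}
After op 18 (remove /g): {}
After op 19 (add /dzt 44): {"dzt":44}
After op 20 (replace /dzt 48): {"dzt":48}
After op 21 (replace /dzt 39): {"dzt":39}

Answer: {"dzt":39}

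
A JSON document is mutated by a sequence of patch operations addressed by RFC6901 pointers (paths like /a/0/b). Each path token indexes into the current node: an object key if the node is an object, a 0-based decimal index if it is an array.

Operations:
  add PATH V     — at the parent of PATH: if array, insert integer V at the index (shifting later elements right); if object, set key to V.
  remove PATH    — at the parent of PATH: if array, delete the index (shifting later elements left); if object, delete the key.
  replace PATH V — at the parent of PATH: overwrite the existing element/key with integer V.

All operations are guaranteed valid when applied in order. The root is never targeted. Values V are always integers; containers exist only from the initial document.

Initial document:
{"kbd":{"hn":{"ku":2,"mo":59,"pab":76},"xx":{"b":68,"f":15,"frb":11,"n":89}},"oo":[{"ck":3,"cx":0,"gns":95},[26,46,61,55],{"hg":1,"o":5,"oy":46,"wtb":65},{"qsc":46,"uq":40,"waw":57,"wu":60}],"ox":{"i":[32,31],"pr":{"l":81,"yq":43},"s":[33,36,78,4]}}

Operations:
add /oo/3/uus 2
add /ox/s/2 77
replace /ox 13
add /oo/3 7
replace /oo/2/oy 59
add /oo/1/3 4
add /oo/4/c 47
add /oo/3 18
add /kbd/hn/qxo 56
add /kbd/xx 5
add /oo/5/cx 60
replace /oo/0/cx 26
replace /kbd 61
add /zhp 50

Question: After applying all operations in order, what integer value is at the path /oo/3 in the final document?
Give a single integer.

Answer: 18

Derivation:
After op 1 (add /oo/3/uus 2): {"kbd":{"hn":{"ku":2,"mo":59,"pab":76},"xx":{"b":68,"f":15,"frb":11,"n":89}},"oo":[{"ck":3,"cx":0,"gns":95},[26,46,61,55],{"hg":1,"o":5,"oy":46,"wtb":65},{"qsc":46,"uq":40,"uus":2,"waw":57,"wu":60}],"ox":{"i":[32,31],"pr":{"l":81,"yq":43},"s":[33,36,78,4]}}
After op 2 (add /ox/s/2 77): {"kbd":{"hn":{"ku":2,"mo":59,"pab":76},"xx":{"b":68,"f":15,"frb":11,"n":89}},"oo":[{"ck":3,"cx":0,"gns":95},[26,46,61,55],{"hg":1,"o":5,"oy":46,"wtb":65},{"qsc":46,"uq":40,"uus":2,"waw":57,"wu":60}],"ox":{"i":[32,31],"pr":{"l":81,"yq":43},"s":[33,36,77,78,4]}}
After op 3 (replace /ox 13): {"kbd":{"hn":{"ku":2,"mo":59,"pab":76},"xx":{"b":68,"f":15,"frb":11,"n":89}},"oo":[{"ck":3,"cx":0,"gns":95},[26,46,61,55],{"hg":1,"o":5,"oy":46,"wtb":65},{"qsc":46,"uq":40,"uus":2,"waw":57,"wu":60}],"ox":13}
After op 4 (add /oo/3 7): {"kbd":{"hn":{"ku":2,"mo":59,"pab":76},"xx":{"b":68,"f":15,"frb":11,"n":89}},"oo":[{"ck":3,"cx":0,"gns":95},[26,46,61,55],{"hg":1,"o":5,"oy":46,"wtb":65},7,{"qsc":46,"uq":40,"uus":2,"waw":57,"wu":60}],"ox":13}
After op 5 (replace /oo/2/oy 59): {"kbd":{"hn":{"ku":2,"mo":59,"pab":76},"xx":{"b":68,"f":15,"frb":11,"n":89}},"oo":[{"ck":3,"cx":0,"gns":95},[26,46,61,55],{"hg":1,"o":5,"oy":59,"wtb":65},7,{"qsc":46,"uq":40,"uus":2,"waw":57,"wu":60}],"ox":13}
After op 6 (add /oo/1/3 4): {"kbd":{"hn":{"ku":2,"mo":59,"pab":76},"xx":{"b":68,"f":15,"frb":11,"n":89}},"oo":[{"ck":3,"cx":0,"gns":95},[26,46,61,4,55],{"hg":1,"o":5,"oy":59,"wtb":65},7,{"qsc":46,"uq":40,"uus":2,"waw":57,"wu":60}],"ox":13}
After op 7 (add /oo/4/c 47): {"kbd":{"hn":{"ku":2,"mo":59,"pab":76},"xx":{"b":68,"f":15,"frb":11,"n":89}},"oo":[{"ck":3,"cx":0,"gns":95},[26,46,61,4,55],{"hg":1,"o":5,"oy":59,"wtb":65},7,{"c":47,"qsc":46,"uq":40,"uus":2,"waw":57,"wu":60}],"ox":13}
After op 8 (add /oo/3 18): {"kbd":{"hn":{"ku":2,"mo":59,"pab":76},"xx":{"b":68,"f":15,"frb":11,"n":89}},"oo":[{"ck":3,"cx":0,"gns":95},[26,46,61,4,55],{"hg":1,"o":5,"oy":59,"wtb":65},18,7,{"c":47,"qsc":46,"uq":40,"uus":2,"waw":57,"wu":60}],"ox":13}
After op 9 (add /kbd/hn/qxo 56): {"kbd":{"hn":{"ku":2,"mo":59,"pab":76,"qxo":56},"xx":{"b":68,"f":15,"frb":11,"n":89}},"oo":[{"ck":3,"cx":0,"gns":95},[26,46,61,4,55],{"hg":1,"o":5,"oy":59,"wtb":65},18,7,{"c":47,"qsc":46,"uq":40,"uus":2,"waw":57,"wu":60}],"ox":13}
After op 10 (add /kbd/xx 5): {"kbd":{"hn":{"ku":2,"mo":59,"pab":76,"qxo":56},"xx":5},"oo":[{"ck":3,"cx":0,"gns":95},[26,46,61,4,55],{"hg":1,"o":5,"oy":59,"wtb":65},18,7,{"c":47,"qsc":46,"uq":40,"uus":2,"waw":57,"wu":60}],"ox":13}
After op 11 (add /oo/5/cx 60): {"kbd":{"hn":{"ku":2,"mo":59,"pab":76,"qxo":56},"xx":5},"oo":[{"ck":3,"cx":0,"gns":95},[26,46,61,4,55],{"hg":1,"o":5,"oy":59,"wtb":65},18,7,{"c":47,"cx":60,"qsc":46,"uq":40,"uus":2,"waw":57,"wu":60}],"ox":13}
After op 12 (replace /oo/0/cx 26): {"kbd":{"hn":{"ku":2,"mo":59,"pab":76,"qxo":56},"xx":5},"oo":[{"ck":3,"cx":26,"gns":95},[26,46,61,4,55],{"hg":1,"o":5,"oy":59,"wtb":65},18,7,{"c":47,"cx":60,"qsc":46,"uq":40,"uus":2,"waw":57,"wu":60}],"ox":13}
After op 13 (replace /kbd 61): {"kbd":61,"oo":[{"ck":3,"cx":26,"gns":95},[26,46,61,4,55],{"hg":1,"o":5,"oy":59,"wtb":65},18,7,{"c":47,"cx":60,"qsc":46,"uq":40,"uus":2,"waw":57,"wu":60}],"ox":13}
After op 14 (add /zhp 50): {"kbd":61,"oo":[{"ck":3,"cx":26,"gns":95},[26,46,61,4,55],{"hg":1,"o":5,"oy":59,"wtb":65},18,7,{"c":47,"cx":60,"qsc":46,"uq":40,"uus":2,"waw":57,"wu":60}],"ox":13,"zhp":50}
Value at /oo/3: 18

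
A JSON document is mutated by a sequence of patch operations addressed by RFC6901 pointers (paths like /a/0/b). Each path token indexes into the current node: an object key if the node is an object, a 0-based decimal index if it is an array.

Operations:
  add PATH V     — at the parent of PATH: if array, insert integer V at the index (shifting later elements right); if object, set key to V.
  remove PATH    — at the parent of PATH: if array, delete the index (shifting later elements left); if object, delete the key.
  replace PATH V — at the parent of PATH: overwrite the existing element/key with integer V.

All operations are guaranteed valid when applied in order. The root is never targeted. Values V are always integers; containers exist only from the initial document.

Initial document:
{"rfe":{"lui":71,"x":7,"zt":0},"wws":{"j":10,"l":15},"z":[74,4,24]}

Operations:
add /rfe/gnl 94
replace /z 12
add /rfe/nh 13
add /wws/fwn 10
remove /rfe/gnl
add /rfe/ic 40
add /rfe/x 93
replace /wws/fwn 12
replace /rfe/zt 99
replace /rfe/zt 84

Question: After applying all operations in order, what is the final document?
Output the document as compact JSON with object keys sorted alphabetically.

Answer: {"rfe":{"ic":40,"lui":71,"nh":13,"x":93,"zt":84},"wws":{"fwn":12,"j":10,"l":15},"z":12}

Derivation:
After op 1 (add /rfe/gnl 94): {"rfe":{"gnl":94,"lui":71,"x":7,"zt":0},"wws":{"j":10,"l":15},"z":[74,4,24]}
After op 2 (replace /z 12): {"rfe":{"gnl":94,"lui":71,"x":7,"zt":0},"wws":{"j":10,"l":15},"z":12}
After op 3 (add /rfe/nh 13): {"rfe":{"gnl":94,"lui":71,"nh":13,"x":7,"zt":0},"wws":{"j":10,"l":15},"z":12}
After op 4 (add /wws/fwn 10): {"rfe":{"gnl":94,"lui":71,"nh":13,"x":7,"zt":0},"wws":{"fwn":10,"j":10,"l":15},"z":12}
After op 5 (remove /rfe/gnl): {"rfe":{"lui":71,"nh":13,"x":7,"zt":0},"wws":{"fwn":10,"j":10,"l":15},"z":12}
After op 6 (add /rfe/ic 40): {"rfe":{"ic":40,"lui":71,"nh":13,"x":7,"zt":0},"wws":{"fwn":10,"j":10,"l":15},"z":12}
After op 7 (add /rfe/x 93): {"rfe":{"ic":40,"lui":71,"nh":13,"x":93,"zt":0},"wws":{"fwn":10,"j":10,"l":15},"z":12}
After op 8 (replace /wws/fwn 12): {"rfe":{"ic":40,"lui":71,"nh":13,"x":93,"zt":0},"wws":{"fwn":12,"j":10,"l":15},"z":12}
After op 9 (replace /rfe/zt 99): {"rfe":{"ic":40,"lui":71,"nh":13,"x":93,"zt":99},"wws":{"fwn":12,"j":10,"l":15},"z":12}
After op 10 (replace /rfe/zt 84): {"rfe":{"ic":40,"lui":71,"nh":13,"x":93,"zt":84},"wws":{"fwn":12,"j":10,"l":15},"z":12}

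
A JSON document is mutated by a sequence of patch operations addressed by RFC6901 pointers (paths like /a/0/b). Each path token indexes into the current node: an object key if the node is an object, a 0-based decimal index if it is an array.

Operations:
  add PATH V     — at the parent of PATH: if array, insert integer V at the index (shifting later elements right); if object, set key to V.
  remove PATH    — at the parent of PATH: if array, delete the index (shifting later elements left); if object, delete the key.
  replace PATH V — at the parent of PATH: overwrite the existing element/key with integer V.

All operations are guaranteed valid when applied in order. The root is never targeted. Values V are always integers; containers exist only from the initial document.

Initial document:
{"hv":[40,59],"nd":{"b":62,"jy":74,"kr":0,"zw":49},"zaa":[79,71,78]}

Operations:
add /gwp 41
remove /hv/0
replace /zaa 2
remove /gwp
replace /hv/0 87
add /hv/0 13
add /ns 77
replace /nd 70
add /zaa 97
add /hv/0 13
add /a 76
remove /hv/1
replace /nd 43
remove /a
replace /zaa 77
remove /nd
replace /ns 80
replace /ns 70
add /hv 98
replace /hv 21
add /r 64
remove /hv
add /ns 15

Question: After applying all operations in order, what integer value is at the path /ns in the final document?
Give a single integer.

After op 1 (add /gwp 41): {"gwp":41,"hv":[40,59],"nd":{"b":62,"jy":74,"kr":0,"zw":49},"zaa":[79,71,78]}
After op 2 (remove /hv/0): {"gwp":41,"hv":[59],"nd":{"b":62,"jy":74,"kr":0,"zw":49},"zaa":[79,71,78]}
After op 3 (replace /zaa 2): {"gwp":41,"hv":[59],"nd":{"b":62,"jy":74,"kr":0,"zw":49},"zaa":2}
After op 4 (remove /gwp): {"hv":[59],"nd":{"b":62,"jy":74,"kr":0,"zw":49},"zaa":2}
After op 5 (replace /hv/0 87): {"hv":[87],"nd":{"b":62,"jy":74,"kr":0,"zw":49},"zaa":2}
After op 6 (add /hv/0 13): {"hv":[13,87],"nd":{"b":62,"jy":74,"kr":0,"zw":49},"zaa":2}
After op 7 (add /ns 77): {"hv":[13,87],"nd":{"b":62,"jy":74,"kr":0,"zw":49},"ns":77,"zaa":2}
After op 8 (replace /nd 70): {"hv":[13,87],"nd":70,"ns":77,"zaa":2}
After op 9 (add /zaa 97): {"hv":[13,87],"nd":70,"ns":77,"zaa":97}
After op 10 (add /hv/0 13): {"hv":[13,13,87],"nd":70,"ns":77,"zaa":97}
After op 11 (add /a 76): {"a":76,"hv":[13,13,87],"nd":70,"ns":77,"zaa":97}
After op 12 (remove /hv/1): {"a":76,"hv":[13,87],"nd":70,"ns":77,"zaa":97}
After op 13 (replace /nd 43): {"a":76,"hv":[13,87],"nd":43,"ns":77,"zaa":97}
After op 14 (remove /a): {"hv":[13,87],"nd":43,"ns":77,"zaa":97}
After op 15 (replace /zaa 77): {"hv":[13,87],"nd":43,"ns":77,"zaa":77}
After op 16 (remove /nd): {"hv":[13,87],"ns":77,"zaa":77}
After op 17 (replace /ns 80): {"hv":[13,87],"ns":80,"zaa":77}
After op 18 (replace /ns 70): {"hv":[13,87],"ns":70,"zaa":77}
After op 19 (add /hv 98): {"hv":98,"ns":70,"zaa":77}
After op 20 (replace /hv 21): {"hv":21,"ns":70,"zaa":77}
After op 21 (add /r 64): {"hv":21,"ns":70,"r":64,"zaa":77}
After op 22 (remove /hv): {"ns":70,"r":64,"zaa":77}
After op 23 (add /ns 15): {"ns":15,"r":64,"zaa":77}
Value at /ns: 15

Answer: 15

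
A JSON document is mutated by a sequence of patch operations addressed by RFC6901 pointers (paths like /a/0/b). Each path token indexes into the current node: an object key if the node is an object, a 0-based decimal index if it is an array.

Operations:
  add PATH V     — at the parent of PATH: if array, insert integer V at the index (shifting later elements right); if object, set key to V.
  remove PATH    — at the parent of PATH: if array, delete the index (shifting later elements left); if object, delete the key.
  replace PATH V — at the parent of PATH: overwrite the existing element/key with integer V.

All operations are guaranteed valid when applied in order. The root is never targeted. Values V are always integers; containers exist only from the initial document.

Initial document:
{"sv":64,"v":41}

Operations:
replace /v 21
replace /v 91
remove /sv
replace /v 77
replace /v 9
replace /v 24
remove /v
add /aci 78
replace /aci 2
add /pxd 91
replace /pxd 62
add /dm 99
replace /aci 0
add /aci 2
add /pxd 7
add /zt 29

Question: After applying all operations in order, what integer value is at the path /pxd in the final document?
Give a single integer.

After op 1 (replace /v 21): {"sv":64,"v":21}
After op 2 (replace /v 91): {"sv":64,"v":91}
After op 3 (remove /sv): {"v":91}
After op 4 (replace /v 77): {"v":77}
After op 5 (replace /v 9): {"v":9}
After op 6 (replace /v 24): {"v":24}
After op 7 (remove /v): {}
After op 8 (add /aci 78): {"aci":78}
After op 9 (replace /aci 2): {"aci":2}
After op 10 (add /pxd 91): {"aci":2,"pxd":91}
After op 11 (replace /pxd 62): {"aci":2,"pxd":62}
After op 12 (add /dm 99): {"aci":2,"dm":99,"pxd":62}
After op 13 (replace /aci 0): {"aci":0,"dm":99,"pxd":62}
After op 14 (add /aci 2): {"aci":2,"dm":99,"pxd":62}
After op 15 (add /pxd 7): {"aci":2,"dm":99,"pxd":7}
After op 16 (add /zt 29): {"aci":2,"dm":99,"pxd":7,"zt":29}
Value at /pxd: 7

Answer: 7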